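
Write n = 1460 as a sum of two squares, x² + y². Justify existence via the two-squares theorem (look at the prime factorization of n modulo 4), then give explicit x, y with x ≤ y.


Step 1: Factor n = 1460 = 2^2 · 5 · 73.
Step 2: Check the mod-4 condition on each prime factor: 2 = 2 (special); 5 ≡ 1 (mod 4), exponent 1; 73 ≡ 1 (mod 4), exponent 1.
All primes ≡ 3 (mod 4) appear to even exponent (or don't appear), so by the two-squares theorem n IS expressible as a sum of two squares.
Step 3: Build a representation. Group n = k² · m with k = 2 and m = 5 · 73 = 365 (a product of primes ≡ 1 (mod 4)); a representation of m scales to one of n via (k·x)² + (k·y)² = k²(x² + y²). Each prime p ≡ 1 (mod 4) is itself a sum of two squares; find a² by testing p − a² for a perfect square:
  5: 5 − 1² = 4 = 2² ⇒ 5 = 1² + 2².
  73: 73 − 1² = 72, 73 − 2² = 69, 73 − 3² = 64 = 8² ⇒ 73 = 3² + 8².
  Combine using the Brahmagupta–Fibonacci identity (a² + b²)(c² + d²) = (ac − bd)² + (ad + bc)² = (ac + bd)² + (ad − bc)²:
  5 · 73 = 365: from (1² + 2²)(3² + 8²), take (1·3 − 2·8, 1·8 + 2·3) = (3 − 16, 8 + 6) = (-13, 14); dropping signs (only squares matter) gives (13, 14); check 13² + 14² = 169 + 196 = 365 ✓.
  Scale by k = 2: (2·13, 2·14) = (26, 28).
Step 4: Order so x ≤ y and verify: 26² + 28² = 676 + 784 = 1460 = n. ✓

n = 1460 = 26² + 28² (one valid representation with x ≤ y).


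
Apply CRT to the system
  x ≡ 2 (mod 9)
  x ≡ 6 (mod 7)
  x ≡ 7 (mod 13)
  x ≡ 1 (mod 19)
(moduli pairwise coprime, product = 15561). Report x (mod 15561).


Product of moduli M = 9 · 7 · 13 · 19 = 15561.
Merge one congruence at a time:
  Start: x ≡ 2 (mod 9).
  Combine with x ≡ 6 (mod 7); new modulus lcm = 63.
    Write x = 2 + 9·t and substitute into x ≡ 6 (mod 7): 9·t ≡ 6 − 2 = 4 (mod 7).
    Reduce coefficients mod 7: 2·t ≡ 4 (mod 7).
    The inverse of 2 mod 7 is 4 (since 2·4 = 8 = 1·7 + 1), so t ≡ 4·4 = 16 ≡ 2 (mod 7).
    Then x = 2 + 9·2 = 20, valid modulo lcm(9, 7) = 63: x ≡ 20 (mod 63).
  Combine with x ≡ 7 (mod 13); new modulus lcm = 819.
    Write x = 20 + 63·t and substitute into x ≡ 7 (mod 13): 63·t ≡ 7 − 20 = -13 (mod 13).
    Reduce coefficients mod 13: 11·t ≡ 0 (mod 13).
    The inverse of 11 mod 13 is 6 (since 11·6 = 66 = 5·13 + 1), so t ≡ 6·0 = 0 ≡ 0 (mod 13).
    Then x = 20 + 63·0 = 20, valid modulo lcm(63, 13) = 819: x ≡ 20 (mod 819).
  Combine with x ≡ 1 (mod 19); new modulus lcm = 15561.
    Write x = 20 + 819·t and substitute into x ≡ 1 (mod 19): 819·t ≡ 1 − 20 = -19 (mod 19).
    Reduce coefficients mod 19: 2·t ≡ 0 (mod 19).
    The inverse of 2 mod 19 is 10 (since 2·10 = 20 = 1·19 + 1), so t ≡ 10·0 = 0 ≡ 0 (mod 19).
    Then x = 20 + 819·0 = 20, valid modulo lcm(819, 19) = 15561: x ≡ 20 (mod 15561).
Verify against each original: 20 mod 9 = 2, 20 mod 7 = 6, 20 mod 13 = 7, 20 mod 19 = 1.

x ≡ 20 (mod 15561).


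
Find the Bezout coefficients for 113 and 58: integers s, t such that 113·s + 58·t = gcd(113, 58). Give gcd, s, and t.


Euclidean algorithm on (113, 58) — divide until remainder is 0:
  113 = 1 · 58 + 55
  58 = 1 · 55 + 3
  55 = 18 · 3 + 1
  3 = 3 · 1 + 0
gcd(113, 58) = 1.
Track Bezout coefficients alongside the remainders: start with r₀ = 113 = a·1 + b·0 (s = 1, t = 0) and r₁ = 58 = a·0 + b·1 (s = 0, t = 1); each new remainder r_{k+1} = r_{k-1} − q_k·r_k inherits s_{k+1} = s_{k-1} − q_k·s_k, t_{k+1} = t_{k-1} − q_k·t_k, so r_k = a·s_k + b·t_k at every step:
  q = 1: r = 55, s = 1 − 1·0 = 1, t = 0 − 1·1 = -1  (check: 113·1 + 58·(-1) = 55)
  q = 1: r = 3, s = 0 − 1·1 = -1, t = 1 − 1·(-1) = 2  (check: 113·(-1) + 58·2 = 3)
  q = 18: r = 1, s = 1 − 18·(-1) = 19, t = -1 − 18·2 = -37  (check: 113·19 + 58·(-37) = 1)
The row with r = 1 (the gcd) gives the Bezout coefficients s = 19, t = -37.
Result: 113 · (19) + 58 · (-37) = 1.

gcd(113, 58) = 1; s = 19, t = -37 (check: 113·19 + 58·(-37) = 1).


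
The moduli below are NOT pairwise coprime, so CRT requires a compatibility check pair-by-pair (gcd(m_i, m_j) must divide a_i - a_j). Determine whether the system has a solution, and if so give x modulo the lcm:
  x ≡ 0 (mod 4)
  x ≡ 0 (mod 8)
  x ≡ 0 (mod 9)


Moduli 4, 8, 9 are not pairwise coprime, so CRT works modulo lcm(m_i) when all pairwise compatibility conditions hold.
Pairwise compatibility: gcd(m_i, m_j) must divide a_i - a_j for every pair.
Merge one congruence at a time:
  Start: x ≡ 0 (mod 4).
  Combine with x ≡ 0 (mod 8): gcd(4, 8) = 4; 0 - 0 = 0, which IS divisible by 4, so compatible.
    Write x = 0 + 4·t and substitute into x ≡ 0 (mod 8): 4·t ≡ 0 − 0 = 0 (mod 8).
    Divide the congruence (and modulus) by g = 4: 1·t ≡ 0 (mod 2).
    So t ≡ 0 (mod 2).
    Then x = 0 + 4·0 = 0, valid modulo lcm(4, 8) = 8: x ≡ 0 (mod 8).
  Combine with x ≡ 0 (mod 9): gcd(8, 9) = 1; 0 - 0 = 0, which IS divisible by 1, so compatible.
    Write x = 0 + 8·t and substitute into x ≡ 0 (mod 9): 8·t ≡ 0 − 0 = 0 (mod 9).
    The inverse of 8 mod 9 is 8 (since 8·8 = 64 = 7·9 + 1), so t ≡ 8·0 = 0 ≡ 0 (mod 9).
    Then x = 0 + 8·0 = 0, valid modulo lcm(8, 9) = 72: x ≡ 0 (mod 72).
Verify: 0 mod 4 = 0, 0 mod 8 = 0, 0 mod 9 = 0.

x ≡ 0 (mod 72).


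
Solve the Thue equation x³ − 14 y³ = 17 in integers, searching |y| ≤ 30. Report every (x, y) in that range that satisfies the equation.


The equation is x³ - 14y³ = 17. For fixed y, x³ = 14·y³ + 17, so a solution requires the RHS to be a perfect cube.
Strategy: iterate y from -30 to 30, compute RHS = 14·y³ + 17, and check whether it is a (positive or negative) perfect cube.
Check small values of y:
  y = 0: RHS = 17 is not a perfect cube.
  y = 1: RHS = 31 is not a perfect cube.
  y = -1: RHS = 3 is not a perfect cube.
  y = 2: RHS = 129 is not a perfect cube.
  y = -2: RHS = -95 is not a perfect cube.
  y = 3: RHS = 395 is not a perfect cube.
  y = -3: RHS = -361 is not a perfect cube.
Continuing the search up to |y| = 30 finds no solutions either.
No (x, y) in the scanned range satisfies the equation.

No integer solutions with |y| ≤ 30.


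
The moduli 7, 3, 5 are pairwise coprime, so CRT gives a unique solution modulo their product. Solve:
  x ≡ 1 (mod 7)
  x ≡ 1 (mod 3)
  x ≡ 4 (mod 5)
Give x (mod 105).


Moduli 7, 3, 5 are pairwise coprime; by CRT there is a unique solution modulo M = 7 · 3 · 5 = 105.
Solve pairwise, accumulating the modulus:
  Start with x ≡ 1 (mod 7).
  Combine with x ≡ 1 (mod 3): since gcd(7, 3) = 1, we get a unique residue mod 21.
    Write x = 1 + 7·t and substitute into x ≡ 1 (mod 3): 7·t ≡ 1 − 1 = 0 (mod 3).
    Reduce coefficients mod 3: 1·t ≡ 0 (mod 3).
    So t ≡ 0 (mod 3).
    Then x = 1 + 7·0 = 1, valid modulo lcm(7, 3) = 21: x ≡ 1 (mod 21).
  Combine with x ≡ 4 (mod 5): since gcd(21, 5) = 1, we get a unique residue mod 105.
    Write x = 1 + 21·t and substitute into x ≡ 4 (mod 5): 21·t ≡ 4 − 1 = 3 (mod 5).
    Reduce coefficients mod 5: 1·t ≡ 3 (mod 5).
    So t ≡ 3 (mod 5).
    Then x = 1 + 21·3 = 64, valid modulo lcm(21, 5) = 105: x ≡ 64 (mod 105).
Verify: 64 mod 7 = 1 ✓, 64 mod 3 = 1 ✓, 64 mod 5 = 4 ✓.

x ≡ 64 (mod 105).


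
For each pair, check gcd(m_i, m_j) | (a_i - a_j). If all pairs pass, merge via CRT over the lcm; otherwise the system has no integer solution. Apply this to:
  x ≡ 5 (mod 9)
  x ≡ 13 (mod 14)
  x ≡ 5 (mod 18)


Moduli 9, 14, 18 are not pairwise coprime, so CRT works modulo lcm(m_i) when all pairwise compatibility conditions hold.
Pairwise compatibility: gcd(m_i, m_j) must divide a_i - a_j for every pair.
Merge one congruence at a time:
  Start: x ≡ 5 (mod 9).
  Combine with x ≡ 13 (mod 14): gcd(9, 14) = 1; 13 - 5 = 8, which IS divisible by 1, so compatible.
    Write x = 5 + 9·t and substitute into x ≡ 13 (mod 14): 9·t ≡ 13 − 5 = 8 (mod 14).
    The inverse of 9 mod 14 is 11 (since 9·11 = 99 = 7·14 + 1), so t ≡ 11·8 = 88 ≡ 4 (mod 14).
    Then x = 5 + 9·4 = 41, valid modulo lcm(9, 14) = 126: x ≡ 41 (mod 126).
  Combine with x ≡ 5 (mod 18): gcd(126, 18) = 18; 5 - 41 = -36, which IS divisible by 18, so compatible.
    Write x = 41 + 126·t and substitute into x ≡ 5 (mod 18): 126·t ≡ 5 − 41 = -36 (mod 18).
    Divide the congruence (and modulus) by g = 18: 7·t ≡ -2 (mod 1).
    Modulo 1 every t works; take t = 0.
    Then x = 41 + 126·0 = 41, valid modulo lcm(126, 18) = 126: x ≡ 41 (mod 126).
Verify: 41 mod 9 = 5, 41 mod 14 = 13, 41 mod 18 = 5.

x ≡ 41 (mod 126).


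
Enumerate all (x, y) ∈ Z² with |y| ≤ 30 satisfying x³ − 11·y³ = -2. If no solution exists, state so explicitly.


The equation is x³ - 11y³ = -2. For fixed y, x³ = 11·y³ − 2, so a solution requires the RHS to be a perfect cube.
Strategy: iterate y from -30 to 30, compute RHS = 11·y³ − 2, and check whether it is a (positive or negative) perfect cube.
Check small values of y:
  y = 0: RHS = -2 is not a perfect cube.
  y = 1: RHS = 9 is not a perfect cube.
  y = -1: RHS = -13 is not a perfect cube.
  y = 2: RHS = 86 is not a perfect cube.
  y = -2: RHS = -90 is not a perfect cube.
  y = 3: RHS = 295 is not a perfect cube.
  y = -3: RHS = -299 is not a perfect cube.
Continuing the search up to |y| = 30 finds no solutions either.
No (x, y) in the scanned range satisfies the equation.

No integer solutions with |y| ≤ 30.


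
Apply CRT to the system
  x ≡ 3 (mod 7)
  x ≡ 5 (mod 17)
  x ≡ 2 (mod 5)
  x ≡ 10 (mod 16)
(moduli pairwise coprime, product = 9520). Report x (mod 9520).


Product of moduli M = 7 · 17 · 5 · 16 = 9520.
Merge one congruence at a time:
  Start: x ≡ 3 (mod 7).
  Combine with x ≡ 5 (mod 17); new modulus lcm = 119.
    Write x = 3 + 7·t and substitute into x ≡ 5 (mod 17): 7·t ≡ 5 − 3 = 2 (mod 17).
    The inverse of 7 mod 17 is 5 (since 7·5 = 35 = 2·17 + 1), so t ≡ 5·2 = 10 ≡ 10 (mod 17).
    Then x = 3 + 7·10 = 73, valid modulo lcm(7, 17) = 119: x ≡ 73 (mod 119).
  Combine with x ≡ 2 (mod 5); new modulus lcm = 595.
    Write x = 73 + 119·t and substitute into x ≡ 2 (mod 5): 119·t ≡ 2 − 73 = -71 (mod 5).
    Reduce coefficients mod 5: 4·t ≡ 4 (mod 5).
    The inverse of 4 mod 5 is 4 (since 4·4 = 16 = 3·5 + 1), so t ≡ 4·4 = 16 ≡ 1 (mod 5).
    Then x = 73 + 119·1 = 192, valid modulo lcm(119, 5) = 595: x ≡ 192 (mod 595).
  Combine with x ≡ 10 (mod 16); new modulus lcm = 9520.
    Write x = 192 + 595·t and substitute into x ≡ 10 (mod 16): 595·t ≡ 10 − 192 = -182 (mod 16).
    Reduce coefficients mod 16: 3·t ≡ 10 (mod 16).
    The inverse of 3 mod 16 is 11 (since 3·11 = 33 = 2·16 + 1), so t ≡ 11·10 = 110 ≡ 14 (mod 16).
    Then x = 192 + 595·14 = 8522, valid modulo lcm(595, 16) = 9520: x ≡ 8522 (mod 9520).
Verify against each original: 8522 mod 7 = 3, 8522 mod 17 = 5, 8522 mod 5 = 2, 8522 mod 16 = 10.

x ≡ 8522 (mod 9520).


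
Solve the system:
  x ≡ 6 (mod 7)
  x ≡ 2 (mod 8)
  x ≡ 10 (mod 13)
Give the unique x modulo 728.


Moduli 7, 8, 13 are pairwise coprime; by CRT there is a unique solution modulo M = 7 · 8 · 13 = 728.
Solve pairwise, accumulating the modulus:
  Start with x ≡ 6 (mod 7).
  Combine with x ≡ 2 (mod 8): since gcd(7, 8) = 1, we get a unique residue mod 56.
    Write x = 6 + 7·t and substitute into x ≡ 2 (mod 8): 7·t ≡ 2 − 6 = -4 (mod 8).
    Reduce coefficients mod 8: 7·t ≡ 4 (mod 8).
    The inverse of 7 mod 8 is 7 (since 7·7 = 49 = 6·8 + 1), so t ≡ 7·4 = 28 ≡ 4 (mod 8).
    Then x = 6 + 7·4 = 34, valid modulo lcm(7, 8) = 56: x ≡ 34 (mod 56).
  Combine with x ≡ 10 (mod 13): since gcd(56, 13) = 1, we get a unique residue mod 728.
    Write x = 34 + 56·t and substitute into x ≡ 10 (mod 13): 56·t ≡ 10 − 34 = -24 (mod 13).
    Reduce coefficients mod 13: 4·t ≡ 2 (mod 13).
    The inverse of 4 mod 13 is 10 (since 4·10 = 40 = 3·13 + 1), so t ≡ 10·2 = 20 ≡ 7 (mod 13).
    Then x = 34 + 56·7 = 426, valid modulo lcm(56, 13) = 728: x ≡ 426 (mod 728).
Verify: 426 mod 7 = 6 ✓, 426 mod 8 = 2 ✓, 426 mod 13 = 10 ✓.

x ≡ 426 (mod 728).


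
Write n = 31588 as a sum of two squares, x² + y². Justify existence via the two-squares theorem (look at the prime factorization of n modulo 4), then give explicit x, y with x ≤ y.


Step 1: Factor n = 31588 = 2^2 · 53 · 149.
Step 2: Check the mod-4 condition on each prime factor: 2 = 2 (special); 53 ≡ 1 (mod 4), exponent 1; 149 ≡ 1 (mod 4), exponent 1.
All primes ≡ 3 (mod 4) appear to even exponent (or don't appear), so by the two-squares theorem n IS expressible as a sum of two squares.
Step 3: Build a representation. Group n = k² · m with k = 2 and m = 53 · 149 = 7897 (a product of primes ≡ 1 (mod 4)); a representation of m scales to one of n via (k·x)² + (k·y)² = k²(x² + y²). Each prime p ≡ 1 (mod 4) is itself a sum of two squares; find a² by testing p − a² for a perfect square:
  53: 53 − 1² = 52, 53 − 2² = 49 = 7² ⇒ 53 = 2² + 7².
  149: 149 − 1² = 148, 149 − 2² = 145, 149 − 3² = 140, 149 − 4² = 133, 149 − 5² = 124, 149 − 6² = 113, 149 − 7² = 100 = 10² ⇒ 149 = 7² + 10².
  Combine using the Brahmagupta–Fibonacci identity (a² + b²)(c² + d²) = (ac − bd)² + (ad + bc)² = (ac + bd)² + (ad − bc)²:
  53 · 149 = 7897: from (2² + 7²)(7² + 10²), take (2·7 − 7·10, 2·10 + 7·7) = (14 − 70, 20 + 49) = (-56, 69); dropping signs (only squares matter) gives (56, 69); check 56² + 69² = 3136 + 4761 = 7897 ✓.
  Scale by k = 2: (2·56, 2·69) = (112, 138).
Step 4: Order so x ≤ y and verify: 112² + 138² = 12544 + 19044 = 31588 = n. ✓

n = 31588 = 112² + 138² (one valid representation with x ≤ y).


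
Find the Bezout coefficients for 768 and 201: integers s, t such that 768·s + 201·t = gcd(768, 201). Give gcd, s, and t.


Euclidean algorithm on (768, 201) — divide until remainder is 0:
  768 = 3 · 201 + 165
  201 = 1 · 165 + 36
  165 = 4 · 36 + 21
  36 = 1 · 21 + 15
  21 = 1 · 15 + 6
  15 = 2 · 6 + 3
  6 = 2 · 3 + 0
gcd(768, 201) = 3.
Track Bezout coefficients alongside the remainders: start with r₀ = 768 = a·1 + b·0 (s = 1, t = 0) and r₁ = 201 = a·0 + b·1 (s = 0, t = 1); each new remainder r_{k+1} = r_{k-1} − q_k·r_k inherits s_{k+1} = s_{k-1} − q_k·s_k, t_{k+1} = t_{k-1} − q_k·t_k, so r_k = a·s_k + b·t_k at every step:
  q = 3: r = 165, s = 1 − 3·0 = 1, t = 0 − 3·1 = -3  (check: 768·1 + 201·(-3) = 165)
  q = 1: r = 36, s = 0 − 1·1 = -1, t = 1 − 1·(-3) = 4  (check: 768·(-1) + 201·4 = 36)
  q = 4: r = 21, s = 1 − 4·(-1) = 5, t = -3 − 4·4 = -19  (check: 768·5 + 201·(-19) = 21)
  q = 1: r = 15, s = -1 − 1·5 = -6, t = 4 − 1·(-19) = 23  (check: 768·(-6) + 201·23 = 15)
  q = 1: r = 6, s = 5 − 1·(-6) = 11, t = -19 − 1·23 = -42  (check: 768·11 + 201·(-42) = 6)
  q = 2: r = 3, s = -6 − 2·11 = -28, t = 23 − 2·(-42) = 107  (check: 768·(-28) + 201·107 = 3)
The row with r = 3 (the gcd) gives the Bezout coefficients s = -28, t = 107.
Result: 768 · (-28) + 201 · (107) = 3.

gcd(768, 201) = 3; s = -28, t = 107 (check: 768·(-28) + 201·107 = 3).


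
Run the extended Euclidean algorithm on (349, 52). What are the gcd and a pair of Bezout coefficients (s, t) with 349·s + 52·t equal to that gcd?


Euclidean algorithm on (349, 52) — divide until remainder is 0:
  349 = 6 · 52 + 37
  52 = 1 · 37 + 15
  37 = 2 · 15 + 7
  15 = 2 · 7 + 1
  7 = 7 · 1 + 0
gcd(349, 52) = 1.
Track Bezout coefficients alongside the remainders: start with r₀ = 349 = a·1 + b·0 (s = 1, t = 0) and r₁ = 52 = a·0 + b·1 (s = 0, t = 1); each new remainder r_{k+1} = r_{k-1} − q_k·r_k inherits s_{k+1} = s_{k-1} − q_k·s_k, t_{k+1} = t_{k-1} − q_k·t_k, so r_k = a·s_k + b·t_k at every step:
  q = 6: r = 37, s = 1 − 6·0 = 1, t = 0 − 6·1 = -6  (check: 349·1 + 52·(-6) = 37)
  q = 1: r = 15, s = 0 − 1·1 = -1, t = 1 − 1·(-6) = 7  (check: 349·(-1) + 52·7 = 15)
  q = 2: r = 7, s = 1 − 2·(-1) = 3, t = -6 − 2·7 = -20  (check: 349·3 + 52·(-20) = 7)
  q = 2: r = 1, s = -1 − 2·3 = -7, t = 7 − 2·(-20) = 47  (check: 349·(-7) + 52·47 = 1)
The row with r = 1 (the gcd) gives the Bezout coefficients s = -7, t = 47.
Result: 349 · (-7) + 52 · (47) = 1.

gcd(349, 52) = 1; s = -7, t = 47 (check: 349·(-7) + 52·47 = 1).


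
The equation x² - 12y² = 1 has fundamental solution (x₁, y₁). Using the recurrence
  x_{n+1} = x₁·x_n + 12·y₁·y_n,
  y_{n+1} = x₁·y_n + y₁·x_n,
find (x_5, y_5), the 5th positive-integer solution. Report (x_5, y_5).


Step 1: Find the fundamental solution (x₁, y₁) of x² - 12y² = 1.
  Expand √12 as a continued fraction. a₀ = ⌊√12⌋ = 3; iterate m_{k+1} = d_k·a_k − m_k, d_{k+1} = (12 − m_{k+1}²)/d_k, a_{k+1} = ⌊(a₀ + m_{k+1})/d_{k+1}⌋ (starting m₀ = 0, d₀ = 1), with convergents p_k = a_k·p_{k-1} + p_{k-2}, q_k = a_k·q_{k-1} + q_{k-2} (p₋₁ = 1, q₋₁ = 0):
  k = 0: a₀ = 3; p₀/q₀ = 3/1; p₀² − 12·q₀² = 9 − 12 = -3.
  k = 1: m = 3, d = 3, a = ⌊(3 + 3)/3⌋ = 2; p/q = (2·3 + 1)/(2·1 + 0) = 7/2; p² − 12·q² = 49 − 48 = 1.
  The first convergent with p² − 12·q² = 1 gives the fundamental solution (x₁, y₁) = (7, 2).
Step 2: Apply the recurrence (x_{n+1}, y_{n+1}) = (x₁x_n + 12y₁y_n, x₁y_n + y₁x_n) repeatedly.
  From (x_1, y_1) = (7, 2): x_2 = 7·7 + 12·2·2 = 97; y_2 = 7·2 + 2·7 = 28.
  From (x_2, y_2) = (97, 28): x_3 = 7·97 + 12·2·28 = 1351; y_3 = 7·28 + 2·97 = 390.
  From (x_3, y_3) = (1351, 390): x_4 = 7·1351 + 12·2·390 = 18817; y_4 = 7·390 + 2·1351 = 5432.
  From (x_4, y_4) = (18817, 5432): x_5 = 7·18817 + 12·2·5432 = 262087; y_5 = 7·5432 + 2·18817 = 75658.
Step 3: Verify x_5² - 12·y_5² = 68689595569 - 68689595568 = 1 (should be 1). ✓

(x_1, y_1) = (7, 2); (x_5, y_5) = (262087, 75658).


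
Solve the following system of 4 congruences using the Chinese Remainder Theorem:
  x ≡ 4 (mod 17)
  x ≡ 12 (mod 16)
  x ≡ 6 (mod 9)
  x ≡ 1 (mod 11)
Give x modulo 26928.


Product of moduli M = 17 · 16 · 9 · 11 = 26928.
Merge one congruence at a time:
  Start: x ≡ 4 (mod 17).
  Combine with x ≡ 12 (mod 16); new modulus lcm = 272.
    Write x = 4 + 17·t and substitute into x ≡ 12 (mod 16): 17·t ≡ 12 − 4 = 8 (mod 16).
    Reduce coefficients mod 16: 1·t ≡ 8 (mod 16).
    So t ≡ 8 (mod 16).
    Then x = 4 + 17·8 = 140, valid modulo lcm(17, 16) = 272: x ≡ 140 (mod 272).
  Combine with x ≡ 6 (mod 9); new modulus lcm = 2448.
    Write x = 140 + 272·t and substitute into x ≡ 6 (mod 9): 272·t ≡ 6 − 140 = -134 (mod 9).
    Reduce coefficients mod 9: 2·t ≡ 1 (mod 9).
    The inverse of 2 mod 9 is 5 (since 2·5 = 10 = 1·9 + 1), so t ≡ 5·1 = 5 ≡ 5 (mod 9).
    Then x = 140 + 272·5 = 1500, valid modulo lcm(272, 9) = 2448: x ≡ 1500 (mod 2448).
  Combine with x ≡ 1 (mod 11); new modulus lcm = 26928.
    Write x = 1500 + 2448·t and substitute into x ≡ 1 (mod 11): 2448·t ≡ 1 − 1500 = -1499 (mod 11).
    Reduce coefficients mod 11: 6·t ≡ 8 (mod 11).
    The inverse of 6 mod 11 is 2 (since 6·2 = 12 = 1·11 + 1), so t ≡ 2·8 = 16 ≡ 5 (mod 11).
    Then x = 1500 + 2448·5 = 13740, valid modulo lcm(2448, 11) = 26928: x ≡ 13740 (mod 26928).
Verify against each original: 13740 mod 17 = 4, 13740 mod 16 = 12, 13740 mod 9 = 6, 13740 mod 11 = 1.

x ≡ 13740 (mod 26928).


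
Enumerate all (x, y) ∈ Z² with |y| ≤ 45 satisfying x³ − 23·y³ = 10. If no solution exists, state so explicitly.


The equation is x³ - 23y³ = 10. For fixed y, x³ = 23·y³ + 10, so a solution requires the RHS to be a perfect cube.
Strategy: iterate y from -45 to 45, compute RHS = 23·y³ + 10, and check whether it is a (positive or negative) perfect cube.
Check small values of y:
  y = 0: RHS = 10 is not a perfect cube.
  y = 1: RHS = 33 is not a perfect cube.
  y = -1: RHS = -13 is not a perfect cube.
  y = 2: RHS = 194 is not a perfect cube.
  y = -2: RHS = -174 is not a perfect cube.
  y = 3: RHS = 631 is not a perfect cube.
  y = -3: RHS = -611 is not a perfect cube.
Continuing the search up to |y| = 45 finds no solutions either.
No (x, y) in the scanned range satisfies the equation.

No integer solutions with |y| ≤ 45.


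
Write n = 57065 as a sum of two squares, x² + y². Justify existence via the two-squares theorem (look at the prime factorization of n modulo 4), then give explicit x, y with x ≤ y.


Step 1: Factor n = 57065 = 5 · 101 · 113.
Step 2: Check the mod-4 condition on each prime factor: 5 ≡ 1 (mod 4), exponent 1; 101 ≡ 1 (mod 4), exponent 1; 113 ≡ 1 (mod 4), exponent 1.
All primes ≡ 3 (mod 4) appear to even exponent (or don't appear), so by the two-squares theorem n IS expressible as a sum of two squares.
Step 3: Build a representation. Here n = 5 · 101 · 113 is a product of primes ≡ 1 (mod 4). Each prime p ≡ 1 (mod 4) is itself a sum of two squares; find a² by testing p − a² for a perfect square:
  5: 5 − 1² = 4 = 2² ⇒ 5 = 1² + 2².
  101: 101 − 1² = 100 = 10² ⇒ 101 = 1² + 10².
  113: 113 − 1² = 112, 113 − 2² = 109, 113 − 3² = 104, 113 − 4² = 97, 113 − 5² = 88, 113 − 6² = 77, 113 − 7² = 64 = 8² ⇒ 113 = 7² + 8².
  Combine using the Brahmagupta–Fibonacci identity (a² + b²)(c² + d²) = (ac − bd)² + (ad + bc)² = (ac + bd)² + (ad − bc)²:
  5 · 101 = 505: from (1² + 2²)(1² + 10²), take (1·1 − 2·10, 1·10 + 2·1) = (1 − 20, 10 + 2) = (-19, 12); dropping signs (only squares matter) gives (19, 12); check 19² + 12² = 361 + 144 = 505 ✓.
  505 · 113 = 57065: from (19² + 12²)(7² + 8²), take (19·7 − 12·8, 19·8 + 12·7) = (133 − 96, 152 + 84) = (37, 236); check 37² + 236² = 1369 + 55696 = 57065 ✓.
Step 4: Order so x ≤ y and verify: 37² + 236² = 1369 + 55696 = 57065 = n. ✓

n = 57065 = 37² + 236² (one valid representation with x ≤ y).


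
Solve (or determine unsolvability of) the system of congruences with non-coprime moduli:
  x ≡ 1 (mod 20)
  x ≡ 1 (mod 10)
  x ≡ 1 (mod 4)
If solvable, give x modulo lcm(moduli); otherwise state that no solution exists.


Moduli 20, 10, 4 are not pairwise coprime, so CRT works modulo lcm(m_i) when all pairwise compatibility conditions hold.
Pairwise compatibility: gcd(m_i, m_j) must divide a_i - a_j for every pair.
Merge one congruence at a time:
  Start: x ≡ 1 (mod 20).
  Combine with x ≡ 1 (mod 10): gcd(20, 10) = 10; 1 - 1 = 0, which IS divisible by 10, so compatible.
    Write x = 1 + 20·t and substitute into x ≡ 1 (mod 10): 20·t ≡ 1 − 1 = 0 (mod 10).
    Divide the congruence (and modulus) by g = 10: 2·t ≡ 0 (mod 1).
    Modulo 1 every t works; take t = 0.
    Then x = 1 + 20·0 = 1, valid modulo lcm(20, 10) = 20: x ≡ 1 (mod 20).
  Combine with x ≡ 1 (mod 4): gcd(20, 4) = 4; 1 - 1 = 0, which IS divisible by 4, so compatible.
    Write x = 1 + 20·t and substitute into x ≡ 1 (mod 4): 20·t ≡ 1 − 1 = 0 (mod 4).
    Divide the congruence (and modulus) by g = 4: 5·t ≡ 0 (mod 1).
    Modulo 1 every t works; take t = 0.
    Then x = 1 + 20·0 = 1, valid modulo lcm(20, 4) = 20: x ≡ 1 (mod 20).
Verify: 1 mod 20 = 1, 1 mod 10 = 1, 1 mod 4 = 1.

x ≡ 1 (mod 20).


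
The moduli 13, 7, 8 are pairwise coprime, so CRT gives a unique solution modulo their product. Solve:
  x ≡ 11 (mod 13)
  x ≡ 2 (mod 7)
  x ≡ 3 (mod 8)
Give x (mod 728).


Moduli 13, 7, 8 are pairwise coprime; by CRT there is a unique solution modulo M = 13 · 7 · 8 = 728.
Solve pairwise, accumulating the modulus:
  Start with x ≡ 11 (mod 13).
  Combine with x ≡ 2 (mod 7): since gcd(13, 7) = 1, we get a unique residue mod 91.
    Write x = 11 + 13·t and substitute into x ≡ 2 (mod 7): 13·t ≡ 2 − 11 = -9 (mod 7).
    Reduce coefficients mod 7: 6·t ≡ 5 (mod 7).
    The inverse of 6 mod 7 is 6 (since 6·6 = 36 = 5·7 + 1), so t ≡ 6·5 = 30 ≡ 2 (mod 7).
    Then x = 11 + 13·2 = 37, valid modulo lcm(13, 7) = 91: x ≡ 37 (mod 91).
  Combine with x ≡ 3 (mod 8): since gcd(91, 8) = 1, we get a unique residue mod 728.
    Write x = 37 + 91·t and substitute into x ≡ 3 (mod 8): 91·t ≡ 3 − 37 = -34 (mod 8).
    Reduce coefficients mod 8: 3·t ≡ 6 (mod 8).
    The inverse of 3 mod 8 is 3 (since 3·3 = 9 = 1·8 + 1), so t ≡ 3·6 = 18 ≡ 2 (mod 8).
    Then x = 37 + 91·2 = 219, valid modulo lcm(91, 8) = 728: x ≡ 219 (mod 728).
Verify: 219 mod 13 = 11 ✓, 219 mod 7 = 2 ✓, 219 mod 8 = 3 ✓.

x ≡ 219 (mod 728).


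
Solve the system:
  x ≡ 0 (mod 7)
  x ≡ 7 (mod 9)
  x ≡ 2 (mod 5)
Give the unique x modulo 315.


Moduli 7, 9, 5 are pairwise coprime; by CRT there is a unique solution modulo M = 7 · 9 · 5 = 315.
Solve pairwise, accumulating the modulus:
  Start with x ≡ 0 (mod 7).
  Combine with x ≡ 7 (mod 9): since gcd(7, 9) = 1, we get a unique residue mod 63.
    Write x = 0 + 7·t and substitute into x ≡ 7 (mod 9): 7·t ≡ 7 − 0 = 7 (mod 9).
    The inverse of 7 mod 9 is 4 (since 7·4 = 28 = 3·9 + 1), so t ≡ 4·7 = 28 ≡ 1 (mod 9).
    Then x = 0 + 7·1 = 7, valid modulo lcm(7, 9) = 63: x ≡ 7 (mod 63).
  Combine with x ≡ 2 (mod 5): since gcd(63, 5) = 1, we get a unique residue mod 315.
    Write x = 7 + 63·t and substitute into x ≡ 2 (mod 5): 63·t ≡ 2 − 7 = -5 (mod 5).
    Reduce coefficients mod 5: 3·t ≡ 0 (mod 5).
    The inverse of 3 mod 5 is 2 (since 3·2 = 6 = 1·5 + 1), so t ≡ 2·0 = 0 ≡ 0 (mod 5).
    Then x = 7 + 63·0 = 7, valid modulo lcm(63, 5) = 315: x ≡ 7 (mod 315).
Verify: 7 mod 7 = 0 ✓, 7 mod 9 = 7 ✓, 7 mod 5 = 2 ✓.

x ≡ 7 (mod 315).


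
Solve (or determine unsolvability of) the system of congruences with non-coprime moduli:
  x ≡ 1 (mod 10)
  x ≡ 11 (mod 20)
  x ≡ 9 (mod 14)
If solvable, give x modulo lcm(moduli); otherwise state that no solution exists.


Moduli 10, 20, 14 are not pairwise coprime, so CRT works modulo lcm(m_i) when all pairwise compatibility conditions hold.
Pairwise compatibility: gcd(m_i, m_j) must divide a_i - a_j for every pair.
Merge one congruence at a time:
  Start: x ≡ 1 (mod 10).
  Combine with x ≡ 11 (mod 20): gcd(10, 20) = 10; 11 - 1 = 10, which IS divisible by 10, so compatible.
    Write x = 1 + 10·t and substitute into x ≡ 11 (mod 20): 10·t ≡ 11 − 1 = 10 (mod 20).
    Divide the congruence (and modulus) by g = 10: 1·t ≡ 1 (mod 2).
    So t ≡ 1 (mod 2).
    Then x = 1 + 10·1 = 11, valid modulo lcm(10, 20) = 20: x ≡ 11 (mod 20).
  Combine with x ≡ 9 (mod 14): gcd(20, 14) = 2; 9 - 11 = -2, which IS divisible by 2, so compatible.
    Write x = 11 + 20·t and substitute into x ≡ 9 (mod 14): 20·t ≡ 9 − 11 = -2 (mod 14).
    Divide the congruence (and modulus) by g = 2: 10·t ≡ -1 (mod 7).
    Reduce coefficients mod 7: 3·t ≡ 6 (mod 7).
    The inverse of 3 mod 7 is 5 (since 3·5 = 15 = 2·7 + 1), so t ≡ 5·6 = 30 ≡ 2 (mod 7).
    Then x = 11 + 20·2 = 51, valid modulo lcm(20, 14) = 140: x ≡ 51 (mod 140).
Verify: 51 mod 10 = 1, 51 mod 20 = 11, 51 mod 14 = 9.

x ≡ 51 (mod 140).


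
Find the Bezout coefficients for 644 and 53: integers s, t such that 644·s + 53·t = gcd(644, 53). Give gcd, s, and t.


Euclidean algorithm on (644, 53) — divide until remainder is 0:
  644 = 12 · 53 + 8
  53 = 6 · 8 + 5
  8 = 1 · 5 + 3
  5 = 1 · 3 + 2
  3 = 1 · 2 + 1
  2 = 2 · 1 + 0
gcd(644, 53) = 1.
Track Bezout coefficients alongside the remainders: start with r₀ = 644 = a·1 + b·0 (s = 1, t = 0) and r₁ = 53 = a·0 + b·1 (s = 0, t = 1); each new remainder r_{k+1} = r_{k-1} − q_k·r_k inherits s_{k+1} = s_{k-1} − q_k·s_k, t_{k+1} = t_{k-1} − q_k·t_k, so r_k = a·s_k + b·t_k at every step:
  q = 12: r = 8, s = 1 − 12·0 = 1, t = 0 − 12·1 = -12  (check: 644·1 + 53·(-12) = 8)
  q = 6: r = 5, s = 0 − 6·1 = -6, t = 1 − 6·(-12) = 73  (check: 644·(-6) + 53·73 = 5)
  q = 1: r = 3, s = 1 − 1·(-6) = 7, t = -12 − 1·73 = -85  (check: 644·7 + 53·(-85) = 3)
  q = 1: r = 2, s = -6 − 1·7 = -13, t = 73 − 1·(-85) = 158  (check: 644·(-13) + 53·158 = 2)
  q = 1: r = 1, s = 7 − 1·(-13) = 20, t = -85 − 1·158 = -243  (check: 644·20 + 53·(-243) = 1)
The row with r = 1 (the gcd) gives the Bezout coefficients s = 20, t = -243.
Result: 644 · (20) + 53 · (-243) = 1.

gcd(644, 53) = 1; s = 20, t = -243 (check: 644·20 + 53·(-243) = 1).


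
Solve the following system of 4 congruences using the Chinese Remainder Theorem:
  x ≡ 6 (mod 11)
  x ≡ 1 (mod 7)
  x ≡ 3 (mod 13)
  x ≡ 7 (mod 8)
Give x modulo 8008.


Product of moduli M = 11 · 7 · 13 · 8 = 8008.
Merge one congruence at a time:
  Start: x ≡ 6 (mod 11).
  Combine with x ≡ 1 (mod 7); new modulus lcm = 77.
    Write x = 6 + 11·t and substitute into x ≡ 1 (mod 7): 11·t ≡ 1 − 6 = -5 (mod 7).
    Reduce coefficients mod 7: 4·t ≡ 2 (mod 7).
    The inverse of 4 mod 7 is 2 (since 4·2 = 8 = 1·7 + 1), so t ≡ 2·2 = 4 ≡ 4 (mod 7).
    Then x = 6 + 11·4 = 50, valid modulo lcm(11, 7) = 77: x ≡ 50 (mod 77).
  Combine with x ≡ 3 (mod 13); new modulus lcm = 1001.
    Write x = 50 + 77·t and substitute into x ≡ 3 (mod 13): 77·t ≡ 3 − 50 = -47 (mod 13).
    Reduce coefficients mod 13: 12·t ≡ 5 (mod 13).
    The inverse of 12 mod 13 is 12 (since 12·12 = 144 = 11·13 + 1), so t ≡ 12·5 = 60 ≡ 8 (mod 13).
    Then x = 50 + 77·8 = 666, valid modulo lcm(77, 13) = 1001: x ≡ 666 (mod 1001).
  Combine with x ≡ 7 (mod 8); new modulus lcm = 8008.
    Write x = 666 + 1001·t and substitute into x ≡ 7 (mod 8): 1001·t ≡ 7 − 666 = -659 (mod 8).
    Reduce coefficients mod 8: 1·t ≡ 5 (mod 8).
    So t ≡ 5 (mod 8).
    Then x = 666 + 1001·5 = 5671, valid modulo lcm(1001, 8) = 8008: x ≡ 5671 (mod 8008).
Verify against each original: 5671 mod 11 = 6, 5671 mod 7 = 1, 5671 mod 13 = 3, 5671 mod 8 = 7.

x ≡ 5671 (mod 8008).


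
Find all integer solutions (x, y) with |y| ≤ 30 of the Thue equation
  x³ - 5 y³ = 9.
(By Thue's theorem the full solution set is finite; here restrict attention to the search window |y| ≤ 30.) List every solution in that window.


The equation is x³ - 5y³ = 9. For fixed y, x³ = 5·y³ + 9, so a solution requires the RHS to be a perfect cube.
Strategy: iterate y from -30 to 30, compute RHS = 5·y³ + 9, and check whether it is a (positive or negative) perfect cube.
Check small values of y:
  y = 0: RHS = 9 is not a perfect cube.
  y = 1: RHS = 14 is not a perfect cube.
  y = -1: RHS = 4 is not a perfect cube.
  y = 2: RHS = 49 is not a perfect cube.
  y = -2: RHS = -31 is not a perfect cube.
  y = 3: RHS = 144 is not a perfect cube.
  y = -3: RHS = -126 is not a perfect cube.
Continuing the search up to |y| = 30 finds no solutions either.
No (x, y) in the scanned range satisfies the equation.

No integer solutions with |y| ≤ 30.


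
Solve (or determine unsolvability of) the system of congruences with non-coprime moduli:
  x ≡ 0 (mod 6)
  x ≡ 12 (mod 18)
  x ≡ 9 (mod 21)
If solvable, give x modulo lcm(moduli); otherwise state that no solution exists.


Moduli 6, 18, 21 are not pairwise coprime, so CRT works modulo lcm(m_i) when all pairwise compatibility conditions hold.
Pairwise compatibility: gcd(m_i, m_j) must divide a_i - a_j for every pair.
Merge one congruence at a time:
  Start: x ≡ 0 (mod 6).
  Combine with x ≡ 12 (mod 18): gcd(6, 18) = 6; 12 - 0 = 12, which IS divisible by 6, so compatible.
    Write x = 0 + 6·t and substitute into x ≡ 12 (mod 18): 6·t ≡ 12 − 0 = 12 (mod 18).
    Divide the congruence (and modulus) by g = 6: 1·t ≡ 2 (mod 3).
    So t ≡ 2 (mod 3).
    Then x = 0 + 6·2 = 12, valid modulo lcm(6, 18) = 18: x ≡ 12 (mod 18).
  Combine with x ≡ 9 (mod 21): gcd(18, 21) = 3; 9 - 12 = -3, which IS divisible by 3, so compatible.
    Write x = 12 + 18·t and substitute into x ≡ 9 (mod 21): 18·t ≡ 9 − 12 = -3 (mod 21).
    Divide the congruence (and modulus) by g = 3: 6·t ≡ -1 (mod 7).
    Reduce coefficients mod 7: 6·t ≡ 6 (mod 7).
    The inverse of 6 mod 7 is 6 (since 6·6 = 36 = 5·7 + 1), so t ≡ 6·6 = 36 ≡ 1 (mod 7).
    Then x = 12 + 18·1 = 30, valid modulo lcm(18, 21) = 126: x ≡ 30 (mod 126).
Verify: 30 mod 6 = 0, 30 mod 18 = 12, 30 mod 21 = 9.

x ≡ 30 (mod 126).


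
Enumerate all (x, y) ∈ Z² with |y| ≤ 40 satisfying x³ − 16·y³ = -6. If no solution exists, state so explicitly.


The equation is x³ - 16y³ = -6. For fixed y, x³ = 16·y³ − 6, so a solution requires the RHS to be a perfect cube.
Strategy: iterate y from -40 to 40, compute RHS = 16·y³ − 6, and check whether it is a (positive or negative) perfect cube.
Check small values of y:
  y = 0: RHS = -6 is not a perfect cube.
  y = 1: RHS = 10 is not a perfect cube.
  y = -1: RHS = -22 is not a perfect cube.
  y = 2: RHS = 122 is not a perfect cube.
  y = -2: RHS = -134 is not a perfect cube.
  y = 3: RHS = 426 is not a perfect cube.
  y = -3: RHS = -438 is not a perfect cube.
Continuing the search up to |y| = 40 finds no solutions either.
No (x, y) in the scanned range satisfies the equation.

No integer solutions with |y| ≤ 40.


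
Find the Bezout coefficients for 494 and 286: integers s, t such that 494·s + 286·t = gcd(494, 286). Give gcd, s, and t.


Euclidean algorithm on (494, 286) — divide until remainder is 0:
  494 = 1 · 286 + 208
  286 = 1 · 208 + 78
  208 = 2 · 78 + 52
  78 = 1 · 52 + 26
  52 = 2 · 26 + 0
gcd(494, 286) = 26.
Track Bezout coefficients alongside the remainders: start with r₀ = 494 = a·1 + b·0 (s = 1, t = 0) and r₁ = 286 = a·0 + b·1 (s = 0, t = 1); each new remainder r_{k+1} = r_{k-1} − q_k·r_k inherits s_{k+1} = s_{k-1} − q_k·s_k, t_{k+1} = t_{k-1} − q_k·t_k, so r_k = a·s_k + b·t_k at every step:
  q = 1: r = 208, s = 1 − 1·0 = 1, t = 0 − 1·1 = -1  (check: 494·1 + 286·(-1) = 208)
  q = 1: r = 78, s = 0 − 1·1 = -1, t = 1 − 1·(-1) = 2  (check: 494·(-1) + 286·2 = 78)
  q = 2: r = 52, s = 1 − 2·(-1) = 3, t = -1 − 2·2 = -5  (check: 494·3 + 286·(-5) = 52)
  q = 1: r = 26, s = -1 − 1·3 = -4, t = 2 − 1·(-5) = 7  (check: 494·(-4) + 286·7 = 26)
The row with r = 26 (the gcd) gives the Bezout coefficients s = -4, t = 7.
Result: 494 · (-4) + 286 · (7) = 26.

gcd(494, 286) = 26; s = -4, t = 7 (check: 494·(-4) + 286·7 = 26).


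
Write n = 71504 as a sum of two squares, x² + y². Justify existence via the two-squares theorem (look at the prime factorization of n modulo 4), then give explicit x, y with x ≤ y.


Step 1: Factor n = 71504 = 2^4 · 41 · 109.
Step 2: Check the mod-4 condition on each prime factor: 2 = 2 (special); 41 ≡ 1 (mod 4), exponent 1; 109 ≡ 1 (mod 4), exponent 1.
All primes ≡ 3 (mod 4) appear to even exponent (or don't appear), so by the two-squares theorem n IS expressible as a sum of two squares.
Step 3: Build a representation. Group n = k² · m with k = 4 and m = 41 · 109 = 4469 (a product of primes ≡ 1 (mod 4)); a representation of m scales to one of n via (k·x)² + (k·y)² = k²(x² + y²). Each prime p ≡ 1 (mod 4) is itself a sum of two squares; find a² by testing p − a² for a perfect square:
  41: 41 − 1² = 40, 41 − 2² = 37, 41 − 3² = 32, 41 − 4² = 25 = 5² ⇒ 41 = 4² + 5².
  109: 109 − 1² = 108, 109 − 2² = 105, 109 − 3² = 100 = 10² ⇒ 109 = 3² + 10².
  Combine using the Brahmagupta–Fibonacci identity (a² + b²)(c² + d²) = (ac − bd)² + (ad + bc)² = (ac + bd)² + (ad − bc)²:
  41 · 109 = 4469: from (4² + 5²)(3² + 10²), take (4·3 − 5·10, 4·10 + 5·3) = (12 − 50, 40 + 15) = (-38, 55); dropping signs (only squares matter) gives (38, 55); check 38² + 55² = 1444 + 3025 = 4469 ✓.
  Scale by k = 4: (4·38, 4·55) = (152, 220).
Step 4: Order so x ≤ y and verify: 152² + 220² = 23104 + 48400 = 71504 = n. ✓

n = 71504 = 152² + 220² (one valid representation with x ≤ y).


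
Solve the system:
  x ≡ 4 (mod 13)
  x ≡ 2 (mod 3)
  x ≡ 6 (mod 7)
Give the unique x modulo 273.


Moduli 13, 3, 7 are pairwise coprime; by CRT there is a unique solution modulo M = 13 · 3 · 7 = 273.
Solve pairwise, accumulating the modulus:
  Start with x ≡ 4 (mod 13).
  Combine with x ≡ 2 (mod 3): since gcd(13, 3) = 1, we get a unique residue mod 39.
    Write x = 4 + 13·t and substitute into x ≡ 2 (mod 3): 13·t ≡ 2 − 4 = -2 (mod 3).
    Reduce coefficients mod 3: 1·t ≡ 1 (mod 3).
    So t ≡ 1 (mod 3).
    Then x = 4 + 13·1 = 17, valid modulo lcm(13, 3) = 39: x ≡ 17 (mod 39).
  Combine with x ≡ 6 (mod 7): since gcd(39, 7) = 1, we get a unique residue mod 273.
    Write x = 17 + 39·t and substitute into x ≡ 6 (mod 7): 39·t ≡ 6 − 17 = -11 (mod 7).
    Reduce coefficients mod 7: 4·t ≡ 3 (mod 7).
    The inverse of 4 mod 7 is 2 (since 4·2 = 8 = 1·7 + 1), so t ≡ 2·3 = 6 ≡ 6 (mod 7).
    Then x = 17 + 39·6 = 251, valid modulo lcm(39, 7) = 273: x ≡ 251 (mod 273).
Verify: 251 mod 13 = 4 ✓, 251 mod 3 = 2 ✓, 251 mod 7 = 6 ✓.

x ≡ 251 (mod 273).


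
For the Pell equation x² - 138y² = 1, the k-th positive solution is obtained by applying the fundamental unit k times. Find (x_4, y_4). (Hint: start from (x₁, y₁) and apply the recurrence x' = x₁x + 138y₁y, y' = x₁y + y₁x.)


Step 1: Find the fundamental solution (x₁, y₁) of x² - 138y² = 1.
  Expand √138 as a continued fraction. a₀ = ⌊√138⌋ = 11; iterate m_{k+1} = d_k·a_k − m_k, d_{k+1} = (138 − m_{k+1}²)/d_k, a_{k+1} = ⌊(a₀ + m_{k+1})/d_{k+1}⌋ (starting m₀ = 0, d₀ = 1), with convergents p_k = a_k·p_{k-1} + p_{k-2}, q_k = a_k·q_{k-1} + q_{k-2} (p₋₁ = 1, q₋₁ = 0):
  k = 0: a₀ = 11; p₀/q₀ = 11/1; p₀² − 138·q₀² = 121 − 138 = -17.
  k = 1: m = 11, d = 17, a = ⌊(11 + 11)/17⌋ = 1; p/q = (1·11 + 1)/(1·1 + 0) = 12/1; p² − 138·q² = 144 − 138 = 6.
  k = 2: m = 6, d = 6, a = ⌊(11 + 6)/6⌋ = 2; p/q = (2·12 + 11)/(2·1 + 1) = 35/3; p² − 138·q² = 1225 − 1242 = -17.
  k = 3: m = 6, d = 17, a = ⌊(11 + 6)/17⌋ = 1; p/q = (1·35 + 12)/(1·3 + 1) = 47/4; p² − 138·q² = 2209 − 2208 = 1.
  The first convergent with p² − 138·q² = 1 gives the fundamental solution (x₁, y₁) = (47, 4).
Step 2: Apply the recurrence (x_{n+1}, y_{n+1}) = (x₁x_n + 138y₁y_n, x₁y_n + y₁x_n) repeatedly.
  From (x_1, y_1) = (47, 4): x_2 = 47·47 + 138·4·4 = 4417; y_2 = 47·4 + 4·47 = 376.
  From (x_2, y_2) = (4417, 376): x_3 = 47·4417 + 138·4·376 = 415151; y_3 = 47·376 + 4·4417 = 35340.
  From (x_3, y_3) = (415151, 35340): x_4 = 47·415151 + 138·4·35340 = 39019777; y_4 = 47·35340 + 4·415151 = 3321584.
Step 3: Verify x_4² - 138·y_4² = 1522542997129729 - 1522542997129728 = 1 (should be 1). ✓

(x_1, y_1) = (47, 4); (x_4, y_4) = (39019777, 3321584).


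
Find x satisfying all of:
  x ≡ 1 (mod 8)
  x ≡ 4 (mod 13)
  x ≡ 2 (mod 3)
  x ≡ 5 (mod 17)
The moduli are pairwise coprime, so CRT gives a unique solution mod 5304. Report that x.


Product of moduli M = 8 · 13 · 3 · 17 = 5304.
Merge one congruence at a time:
  Start: x ≡ 1 (mod 8).
  Combine with x ≡ 4 (mod 13); new modulus lcm = 104.
    Write x = 1 + 8·t and substitute into x ≡ 4 (mod 13): 8·t ≡ 4 − 1 = 3 (mod 13).
    The inverse of 8 mod 13 is 5 (since 8·5 = 40 = 3·13 + 1), so t ≡ 5·3 = 15 ≡ 2 (mod 13).
    Then x = 1 + 8·2 = 17, valid modulo lcm(8, 13) = 104: x ≡ 17 (mod 104).
  Combine with x ≡ 2 (mod 3); new modulus lcm = 312.
    Write x = 17 + 104·t and substitute into x ≡ 2 (mod 3): 104·t ≡ 2 − 17 = -15 (mod 3).
    Reduce coefficients mod 3: 2·t ≡ 0 (mod 3).
    The inverse of 2 mod 3 is 2 (since 2·2 = 4 = 1·3 + 1), so t ≡ 2·0 = 0 ≡ 0 (mod 3).
    Then x = 17 + 104·0 = 17, valid modulo lcm(104, 3) = 312: x ≡ 17 (mod 312).
  Combine with x ≡ 5 (mod 17); new modulus lcm = 5304.
    Write x = 17 + 312·t and substitute into x ≡ 5 (mod 17): 312·t ≡ 5 − 17 = -12 (mod 17).
    Reduce coefficients mod 17: 6·t ≡ 5 (mod 17).
    The inverse of 6 mod 17 is 3 (since 6·3 = 18 = 1·17 + 1), so t ≡ 3·5 = 15 ≡ 15 (mod 17).
    Then x = 17 + 312·15 = 4697, valid modulo lcm(312, 17) = 5304: x ≡ 4697 (mod 5304).
Verify against each original: 4697 mod 8 = 1, 4697 mod 13 = 4, 4697 mod 3 = 2, 4697 mod 17 = 5.

x ≡ 4697 (mod 5304).


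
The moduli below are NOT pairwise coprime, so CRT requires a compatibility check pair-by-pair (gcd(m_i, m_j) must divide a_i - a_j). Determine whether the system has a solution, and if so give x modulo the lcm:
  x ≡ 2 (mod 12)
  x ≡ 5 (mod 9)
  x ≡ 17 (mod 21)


Moduli 12, 9, 21 are not pairwise coprime, so CRT works modulo lcm(m_i) when all pairwise compatibility conditions hold.
Pairwise compatibility: gcd(m_i, m_j) must divide a_i - a_j for every pair.
Merge one congruence at a time:
  Start: x ≡ 2 (mod 12).
  Combine with x ≡ 5 (mod 9): gcd(12, 9) = 3; 5 - 2 = 3, which IS divisible by 3, so compatible.
    Write x = 2 + 12·t and substitute into x ≡ 5 (mod 9): 12·t ≡ 5 − 2 = 3 (mod 9).
    Divide the congruence (and modulus) by g = 3: 4·t ≡ 1 (mod 3).
    Reduce coefficients mod 3: 1·t ≡ 1 (mod 3).
    So t ≡ 1 (mod 3).
    Then x = 2 + 12·1 = 14, valid modulo lcm(12, 9) = 36: x ≡ 14 (mod 36).
  Combine with x ≡ 17 (mod 21): gcd(36, 21) = 3; 17 - 14 = 3, which IS divisible by 3, so compatible.
    Write x = 14 + 36·t and substitute into x ≡ 17 (mod 21): 36·t ≡ 17 − 14 = 3 (mod 21).
    Divide the congruence (and modulus) by g = 3: 12·t ≡ 1 (mod 7).
    Reduce coefficients mod 7: 5·t ≡ 1 (mod 7).
    The inverse of 5 mod 7 is 3 (since 5·3 = 15 = 2·7 + 1), so t ≡ 3·1 = 3 ≡ 3 (mod 7).
    Then x = 14 + 36·3 = 122, valid modulo lcm(36, 21) = 252: x ≡ 122 (mod 252).
Verify: 122 mod 12 = 2, 122 mod 9 = 5, 122 mod 21 = 17.

x ≡ 122 (mod 252).
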